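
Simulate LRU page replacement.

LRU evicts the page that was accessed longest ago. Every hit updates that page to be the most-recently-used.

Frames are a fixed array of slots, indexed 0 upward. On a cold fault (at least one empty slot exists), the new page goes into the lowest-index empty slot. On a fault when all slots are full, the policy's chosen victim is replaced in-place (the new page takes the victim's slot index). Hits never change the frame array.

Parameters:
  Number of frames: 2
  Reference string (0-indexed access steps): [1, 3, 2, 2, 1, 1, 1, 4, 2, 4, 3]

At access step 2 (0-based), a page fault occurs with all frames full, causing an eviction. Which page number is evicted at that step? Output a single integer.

Answer: 1

Derivation:
Step 0: ref 1 -> FAULT, frames=[1,-]
Step 1: ref 3 -> FAULT, frames=[1,3]
Step 2: ref 2 -> FAULT, evict 1, frames=[2,3]
At step 2: evicted page 1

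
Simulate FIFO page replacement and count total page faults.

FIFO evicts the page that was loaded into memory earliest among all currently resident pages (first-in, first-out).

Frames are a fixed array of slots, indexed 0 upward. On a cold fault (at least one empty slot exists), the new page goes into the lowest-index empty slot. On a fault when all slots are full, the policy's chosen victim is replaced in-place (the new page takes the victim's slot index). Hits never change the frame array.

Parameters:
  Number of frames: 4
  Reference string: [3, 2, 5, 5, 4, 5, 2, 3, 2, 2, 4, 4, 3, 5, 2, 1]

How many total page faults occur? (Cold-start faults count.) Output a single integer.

Answer: 5

Derivation:
Step 0: ref 3 → FAULT, frames=[3,-,-,-]
Step 1: ref 2 → FAULT, frames=[3,2,-,-]
Step 2: ref 5 → FAULT, frames=[3,2,5,-]
Step 3: ref 5 → HIT, frames=[3,2,5,-]
Step 4: ref 4 → FAULT, frames=[3,2,5,4]
Step 5: ref 5 → HIT, frames=[3,2,5,4]
Step 6: ref 2 → HIT, frames=[3,2,5,4]
Step 7: ref 3 → HIT, frames=[3,2,5,4]
Step 8: ref 2 → HIT, frames=[3,2,5,4]
Step 9: ref 2 → HIT, frames=[3,2,5,4]
Step 10: ref 4 → HIT, frames=[3,2,5,4]
Step 11: ref 4 → HIT, frames=[3,2,5,4]
Step 12: ref 3 → HIT, frames=[3,2,5,4]
Step 13: ref 5 → HIT, frames=[3,2,5,4]
Step 14: ref 2 → HIT, frames=[3,2,5,4]
Step 15: ref 1 → FAULT (evict 3), frames=[1,2,5,4]
Total faults: 5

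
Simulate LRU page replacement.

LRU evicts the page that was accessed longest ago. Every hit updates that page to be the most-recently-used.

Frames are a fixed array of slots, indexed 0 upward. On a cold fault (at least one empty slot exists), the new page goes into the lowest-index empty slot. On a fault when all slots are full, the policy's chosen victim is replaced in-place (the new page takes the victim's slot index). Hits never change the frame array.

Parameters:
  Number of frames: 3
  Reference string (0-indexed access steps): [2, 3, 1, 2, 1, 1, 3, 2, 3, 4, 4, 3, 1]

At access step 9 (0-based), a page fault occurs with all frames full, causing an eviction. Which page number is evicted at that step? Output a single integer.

Step 0: ref 2 -> FAULT, frames=[2,-,-]
Step 1: ref 3 -> FAULT, frames=[2,3,-]
Step 2: ref 1 -> FAULT, frames=[2,3,1]
Step 3: ref 2 -> HIT, frames=[2,3,1]
Step 4: ref 1 -> HIT, frames=[2,3,1]
Step 5: ref 1 -> HIT, frames=[2,3,1]
Step 6: ref 3 -> HIT, frames=[2,3,1]
Step 7: ref 2 -> HIT, frames=[2,3,1]
Step 8: ref 3 -> HIT, frames=[2,3,1]
Step 9: ref 4 -> FAULT, evict 1, frames=[2,3,4]
At step 9: evicted page 1

Answer: 1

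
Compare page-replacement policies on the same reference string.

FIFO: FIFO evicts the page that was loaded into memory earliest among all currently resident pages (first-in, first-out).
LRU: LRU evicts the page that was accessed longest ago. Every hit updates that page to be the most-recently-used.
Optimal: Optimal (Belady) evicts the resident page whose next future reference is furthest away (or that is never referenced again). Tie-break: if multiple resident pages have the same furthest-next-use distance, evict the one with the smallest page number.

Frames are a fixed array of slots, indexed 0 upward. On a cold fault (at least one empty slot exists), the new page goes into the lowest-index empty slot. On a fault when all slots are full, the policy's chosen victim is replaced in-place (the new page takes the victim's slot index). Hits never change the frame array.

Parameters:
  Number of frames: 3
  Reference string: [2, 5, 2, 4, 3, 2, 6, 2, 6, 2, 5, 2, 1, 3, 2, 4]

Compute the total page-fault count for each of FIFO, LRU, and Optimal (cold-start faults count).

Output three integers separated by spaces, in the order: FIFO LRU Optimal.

Answer: 11 9 8

Derivation:
--- FIFO ---
  step 0: ref 2 -> FAULT, frames=[2,-,-] (faults so far: 1)
  step 1: ref 5 -> FAULT, frames=[2,5,-] (faults so far: 2)
  step 2: ref 2 -> HIT, frames=[2,5,-] (faults so far: 2)
  step 3: ref 4 -> FAULT, frames=[2,5,4] (faults so far: 3)
  step 4: ref 3 -> FAULT, evict 2, frames=[3,5,4] (faults so far: 4)
  step 5: ref 2 -> FAULT, evict 5, frames=[3,2,4] (faults so far: 5)
  step 6: ref 6 -> FAULT, evict 4, frames=[3,2,6] (faults so far: 6)
  step 7: ref 2 -> HIT, frames=[3,2,6] (faults so far: 6)
  step 8: ref 6 -> HIT, frames=[3,2,6] (faults so far: 6)
  step 9: ref 2 -> HIT, frames=[3,2,6] (faults so far: 6)
  step 10: ref 5 -> FAULT, evict 3, frames=[5,2,6] (faults so far: 7)
  step 11: ref 2 -> HIT, frames=[5,2,6] (faults so far: 7)
  step 12: ref 1 -> FAULT, evict 2, frames=[5,1,6] (faults so far: 8)
  step 13: ref 3 -> FAULT, evict 6, frames=[5,1,3] (faults so far: 9)
  step 14: ref 2 -> FAULT, evict 5, frames=[2,1,3] (faults so far: 10)
  step 15: ref 4 -> FAULT, evict 1, frames=[2,4,3] (faults so far: 11)
  FIFO total faults: 11
--- LRU ---
  step 0: ref 2 -> FAULT, frames=[2,-,-] (faults so far: 1)
  step 1: ref 5 -> FAULT, frames=[2,5,-] (faults so far: 2)
  step 2: ref 2 -> HIT, frames=[2,5,-] (faults so far: 2)
  step 3: ref 4 -> FAULT, frames=[2,5,4] (faults so far: 3)
  step 4: ref 3 -> FAULT, evict 5, frames=[2,3,4] (faults so far: 4)
  step 5: ref 2 -> HIT, frames=[2,3,4] (faults so far: 4)
  step 6: ref 6 -> FAULT, evict 4, frames=[2,3,6] (faults so far: 5)
  step 7: ref 2 -> HIT, frames=[2,3,6] (faults so far: 5)
  step 8: ref 6 -> HIT, frames=[2,3,6] (faults so far: 5)
  step 9: ref 2 -> HIT, frames=[2,3,6] (faults so far: 5)
  step 10: ref 5 -> FAULT, evict 3, frames=[2,5,6] (faults so far: 6)
  step 11: ref 2 -> HIT, frames=[2,5,6] (faults so far: 6)
  step 12: ref 1 -> FAULT, evict 6, frames=[2,5,1] (faults so far: 7)
  step 13: ref 3 -> FAULT, evict 5, frames=[2,3,1] (faults so far: 8)
  step 14: ref 2 -> HIT, frames=[2,3,1] (faults so far: 8)
  step 15: ref 4 -> FAULT, evict 1, frames=[2,3,4] (faults so far: 9)
  LRU total faults: 9
--- Optimal ---
  step 0: ref 2 -> FAULT, frames=[2,-,-] (faults so far: 1)
  step 1: ref 5 -> FAULT, frames=[2,5,-] (faults so far: 2)
  step 2: ref 2 -> HIT, frames=[2,5,-] (faults so far: 2)
  step 3: ref 4 -> FAULT, frames=[2,5,4] (faults so far: 3)
  step 4: ref 3 -> FAULT, evict 4, frames=[2,5,3] (faults so far: 4)
  step 5: ref 2 -> HIT, frames=[2,5,3] (faults so far: 4)
  step 6: ref 6 -> FAULT, evict 3, frames=[2,5,6] (faults so far: 5)
  step 7: ref 2 -> HIT, frames=[2,5,6] (faults so far: 5)
  step 8: ref 6 -> HIT, frames=[2,5,6] (faults so far: 5)
  step 9: ref 2 -> HIT, frames=[2,5,6] (faults so far: 5)
  step 10: ref 5 -> HIT, frames=[2,5,6] (faults so far: 5)
  step 11: ref 2 -> HIT, frames=[2,5,6] (faults so far: 5)
  step 12: ref 1 -> FAULT, evict 5, frames=[2,1,6] (faults so far: 6)
  step 13: ref 3 -> FAULT, evict 1, frames=[2,3,6] (faults so far: 7)
  step 14: ref 2 -> HIT, frames=[2,3,6] (faults so far: 7)
  step 15: ref 4 -> FAULT, evict 2, frames=[4,3,6] (faults so far: 8)
  Optimal total faults: 8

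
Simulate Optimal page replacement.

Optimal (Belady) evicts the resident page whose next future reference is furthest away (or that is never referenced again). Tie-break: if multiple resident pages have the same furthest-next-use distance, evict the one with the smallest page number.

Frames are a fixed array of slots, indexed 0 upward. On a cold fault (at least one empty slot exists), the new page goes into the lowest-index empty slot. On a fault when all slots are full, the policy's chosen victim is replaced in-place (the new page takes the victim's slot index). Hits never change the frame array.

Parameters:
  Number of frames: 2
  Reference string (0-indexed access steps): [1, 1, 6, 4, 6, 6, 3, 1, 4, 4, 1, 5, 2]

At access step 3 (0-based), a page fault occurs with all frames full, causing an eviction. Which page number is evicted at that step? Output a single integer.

Step 0: ref 1 -> FAULT, frames=[1,-]
Step 1: ref 1 -> HIT, frames=[1,-]
Step 2: ref 6 -> FAULT, frames=[1,6]
Step 3: ref 4 -> FAULT, evict 1, frames=[4,6]
At step 3: evicted page 1

Answer: 1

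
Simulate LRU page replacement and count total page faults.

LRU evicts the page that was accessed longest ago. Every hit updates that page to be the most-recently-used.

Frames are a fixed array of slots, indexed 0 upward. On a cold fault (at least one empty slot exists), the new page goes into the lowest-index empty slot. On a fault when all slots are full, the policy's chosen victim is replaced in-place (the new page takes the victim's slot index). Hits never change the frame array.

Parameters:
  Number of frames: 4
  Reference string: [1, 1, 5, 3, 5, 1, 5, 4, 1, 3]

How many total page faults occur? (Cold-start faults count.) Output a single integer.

Step 0: ref 1 → FAULT, frames=[1,-,-,-]
Step 1: ref 1 → HIT, frames=[1,-,-,-]
Step 2: ref 5 → FAULT, frames=[1,5,-,-]
Step 3: ref 3 → FAULT, frames=[1,5,3,-]
Step 4: ref 5 → HIT, frames=[1,5,3,-]
Step 5: ref 1 → HIT, frames=[1,5,3,-]
Step 6: ref 5 → HIT, frames=[1,5,3,-]
Step 7: ref 4 → FAULT, frames=[1,5,3,4]
Step 8: ref 1 → HIT, frames=[1,5,3,4]
Step 9: ref 3 → HIT, frames=[1,5,3,4]
Total faults: 4

Answer: 4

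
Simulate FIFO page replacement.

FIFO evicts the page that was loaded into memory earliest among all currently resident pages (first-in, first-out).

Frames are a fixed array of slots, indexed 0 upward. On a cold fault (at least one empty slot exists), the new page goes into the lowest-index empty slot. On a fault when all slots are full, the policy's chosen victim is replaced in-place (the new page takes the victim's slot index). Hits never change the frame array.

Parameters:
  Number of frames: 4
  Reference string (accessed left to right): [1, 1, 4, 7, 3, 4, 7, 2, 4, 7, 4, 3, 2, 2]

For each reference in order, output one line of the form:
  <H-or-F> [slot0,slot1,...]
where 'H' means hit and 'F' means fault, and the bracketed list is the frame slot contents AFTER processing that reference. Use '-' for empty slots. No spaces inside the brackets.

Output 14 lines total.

F [1,-,-,-]
H [1,-,-,-]
F [1,4,-,-]
F [1,4,7,-]
F [1,4,7,3]
H [1,4,7,3]
H [1,4,7,3]
F [2,4,7,3]
H [2,4,7,3]
H [2,4,7,3]
H [2,4,7,3]
H [2,4,7,3]
H [2,4,7,3]
H [2,4,7,3]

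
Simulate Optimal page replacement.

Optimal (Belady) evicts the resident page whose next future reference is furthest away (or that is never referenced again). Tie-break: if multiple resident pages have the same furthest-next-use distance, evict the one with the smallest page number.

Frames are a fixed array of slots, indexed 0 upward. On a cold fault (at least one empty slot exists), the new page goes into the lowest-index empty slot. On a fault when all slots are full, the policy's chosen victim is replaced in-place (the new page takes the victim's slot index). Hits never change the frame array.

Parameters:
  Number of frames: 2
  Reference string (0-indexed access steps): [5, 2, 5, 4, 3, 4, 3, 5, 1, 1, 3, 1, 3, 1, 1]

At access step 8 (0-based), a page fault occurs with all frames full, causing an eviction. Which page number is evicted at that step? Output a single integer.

Step 0: ref 5 -> FAULT, frames=[5,-]
Step 1: ref 2 -> FAULT, frames=[5,2]
Step 2: ref 5 -> HIT, frames=[5,2]
Step 3: ref 4 -> FAULT, evict 2, frames=[5,4]
Step 4: ref 3 -> FAULT, evict 5, frames=[3,4]
Step 5: ref 4 -> HIT, frames=[3,4]
Step 6: ref 3 -> HIT, frames=[3,4]
Step 7: ref 5 -> FAULT, evict 4, frames=[3,5]
Step 8: ref 1 -> FAULT, evict 5, frames=[3,1]
At step 8: evicted page 5

Answer: 5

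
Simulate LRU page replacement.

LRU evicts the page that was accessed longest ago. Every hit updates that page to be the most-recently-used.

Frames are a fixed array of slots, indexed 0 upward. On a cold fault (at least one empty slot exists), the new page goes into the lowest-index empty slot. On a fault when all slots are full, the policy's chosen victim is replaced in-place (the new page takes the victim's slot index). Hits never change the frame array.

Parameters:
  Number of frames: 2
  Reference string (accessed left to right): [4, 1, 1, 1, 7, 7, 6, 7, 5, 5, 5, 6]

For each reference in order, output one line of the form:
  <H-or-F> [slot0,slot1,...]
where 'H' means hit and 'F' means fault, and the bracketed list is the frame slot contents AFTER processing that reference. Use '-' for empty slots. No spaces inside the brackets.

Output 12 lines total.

F [4,-]
F [4,1]
H [4,1]
H [4,1]
F [7,1]
H [7,1]
F [7,6]
H [7,6]
F [7,5]
H [7,5]
H [7,5]
F [6,5]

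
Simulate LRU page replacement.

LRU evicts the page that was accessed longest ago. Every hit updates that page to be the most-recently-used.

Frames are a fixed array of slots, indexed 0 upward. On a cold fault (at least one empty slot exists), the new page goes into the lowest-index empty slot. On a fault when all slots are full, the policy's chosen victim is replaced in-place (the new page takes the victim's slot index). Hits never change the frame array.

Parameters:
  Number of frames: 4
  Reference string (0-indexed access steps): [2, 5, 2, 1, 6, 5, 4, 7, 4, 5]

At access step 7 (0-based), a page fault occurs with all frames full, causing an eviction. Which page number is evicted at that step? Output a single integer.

Answer: 1

Derivation:
Step 0: ref 2 -> FAULT, frames=[2,-,-,-]
Step 1: ref 5 -> FAULT, frames=[2,5,-,-]
Step 2: ref 2 -> HIT, frames=[2,5,-,-]
Step 3: ref 1 -> FAULT, frames=[2,5,1,-]
Step 4: ref 6 -> FAULT, frames=[2,5,1,6]
Step 5: ref 5 -> HIT, frames=[2,5,1,6]
Step 6: ref 4 -> FAULT, evict 2, frames=[4,5,1,6]
Step 7: ref 7 -> FAULT, evict 1, frames=[4,5,7,6]
At step 7: evicted page 1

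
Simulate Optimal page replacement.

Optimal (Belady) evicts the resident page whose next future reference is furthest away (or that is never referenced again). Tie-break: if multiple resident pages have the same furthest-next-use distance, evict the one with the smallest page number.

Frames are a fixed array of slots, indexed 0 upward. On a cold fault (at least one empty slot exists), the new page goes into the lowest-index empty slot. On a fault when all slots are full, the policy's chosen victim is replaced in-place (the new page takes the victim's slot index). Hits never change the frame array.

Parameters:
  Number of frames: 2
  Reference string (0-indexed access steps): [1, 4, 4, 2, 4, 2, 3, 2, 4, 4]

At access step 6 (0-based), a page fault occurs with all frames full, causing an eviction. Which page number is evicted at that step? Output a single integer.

Step 0: ref 1 -> FAULT, frames=[1,-]
Step 1: ref 4 -> FAULT, frames=[1,4]
Step 2: ref 4 -> HIT, frames=[1,4]
Step 3: ref 2 -> FAULT, evict 1, frames=[2,4]
Step 4: ref 4 -> HIT, frames=[2,4]
Step 5: ref 2 -> HIT, frames=[2,4]
Step 6: ref 3 -> FAULT, evict 4, frames=[2,3]
At step 6: evicted page 4

Answer: 4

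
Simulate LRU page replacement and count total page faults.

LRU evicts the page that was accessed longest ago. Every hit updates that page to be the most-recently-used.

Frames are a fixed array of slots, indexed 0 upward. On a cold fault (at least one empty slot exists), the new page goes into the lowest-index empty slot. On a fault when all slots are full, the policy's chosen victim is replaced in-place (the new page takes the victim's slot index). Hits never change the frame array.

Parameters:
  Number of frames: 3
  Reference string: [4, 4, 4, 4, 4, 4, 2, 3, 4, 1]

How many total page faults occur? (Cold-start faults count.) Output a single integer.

Answer: 4

Derivation:
Step 0: ref 4 → FAULT, frames=[4,-,-]
Step 1: ref 4 → HIT, frames=[4,-,-]
Step 2: ref 4 → HIT, frames=[4,-,-]
Step 3: ref 4 → HIT, frames=[4,-,-]
Step 4: ref 4 → HIT, frames=[4,-,-]
Step 5: ref 4 → HIT, frames=[4,-,-]
Step 6: ref 2 → FAULT, frames=[4,2,-]
Step 7: ref 3 → FAULT, frames=[4,2,3]
Step 8: ref 4 → HIT, frames=[4,2,3]
Step 9: ref 1 → FAULT (evict 2), frames=[4,1,3]
Total faults: 4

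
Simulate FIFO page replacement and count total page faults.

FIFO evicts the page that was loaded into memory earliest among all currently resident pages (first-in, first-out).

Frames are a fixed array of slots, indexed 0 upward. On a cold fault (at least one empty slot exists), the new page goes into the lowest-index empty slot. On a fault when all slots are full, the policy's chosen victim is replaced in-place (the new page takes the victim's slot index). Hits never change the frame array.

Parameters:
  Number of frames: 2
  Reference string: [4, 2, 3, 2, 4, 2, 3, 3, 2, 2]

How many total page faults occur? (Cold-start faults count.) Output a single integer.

Step 0: ref 4 → FAULT, frames=[4,-]
Step 1: ref 2 → FAULT, frames=[4,2]
Step 2: ref 3 → FAULT (evict 4), frames=[3,2]
Step 3: ref 2 → HIT, frames=[3,2]
Step 4: ref 4 → FAULT (evict 2), frames=[3,4]
Step 5: ref 2 → FAULT (evict 3), frames=[2,4]
Step 6: ref 3 → FAULT (evict 4), frames=[2,3]
Step 7: ref 3 → HIT, frames=[2,3]
Step 8: ref 2 → HIT, frames=[2,3]
Step 9: ref 2 → HIT, frames=[2,3]
Total faults: 6

Answer: 6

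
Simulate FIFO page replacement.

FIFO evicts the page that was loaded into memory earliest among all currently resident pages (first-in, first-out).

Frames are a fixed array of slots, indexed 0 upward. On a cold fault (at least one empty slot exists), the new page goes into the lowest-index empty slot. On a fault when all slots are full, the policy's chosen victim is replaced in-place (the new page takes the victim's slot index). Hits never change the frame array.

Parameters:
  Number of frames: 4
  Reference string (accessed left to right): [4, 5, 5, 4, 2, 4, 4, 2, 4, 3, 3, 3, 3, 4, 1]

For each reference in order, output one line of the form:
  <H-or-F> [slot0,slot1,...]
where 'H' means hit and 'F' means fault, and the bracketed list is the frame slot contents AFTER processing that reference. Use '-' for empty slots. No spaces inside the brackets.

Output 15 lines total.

F [4,-,-,-]
F [4,5,-,-]
H [4,5,-,-]
H [4,5,-,-]
F [4,5,2,-]
H [4,5,2,-]
H [4,5,2,-]
H [4,5,2,-]
H [4,5,2,-]
F [4,5,2,3]
H [4,5,2,3]
H [4,5,2,3]
H [4,5,2,3]
H [4,5,2,3]
F [1,5,2,3]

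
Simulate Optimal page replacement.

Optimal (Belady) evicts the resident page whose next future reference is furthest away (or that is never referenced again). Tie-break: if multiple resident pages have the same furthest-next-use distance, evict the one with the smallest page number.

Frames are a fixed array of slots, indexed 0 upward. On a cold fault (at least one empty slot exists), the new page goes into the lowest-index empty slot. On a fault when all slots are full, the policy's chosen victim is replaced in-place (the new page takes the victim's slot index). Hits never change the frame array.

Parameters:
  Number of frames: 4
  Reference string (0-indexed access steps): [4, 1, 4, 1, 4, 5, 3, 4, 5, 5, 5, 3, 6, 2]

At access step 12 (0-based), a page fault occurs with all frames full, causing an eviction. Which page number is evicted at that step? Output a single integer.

Answer: 1

Derivation:
Step 0: ref 4 -> FAULT, frames=[4,-,-,-]
Step 1: ref 1 -> FAULT, frames=[4,1,-,-]
Step 2: ref 4 -> HIT, frames=[4,1,-,-]
Step 3: ref 1 -> HIT, frames=[4,1,-,-]
Step 4: ref 4 -> HIT, frames=[4,1,-,-]
Step 5: ref 5 -> FAULT, frames=[4,1,5,-]
Step 6: ref 3 -> FAULT, frames=[4,1,5,3]
Step 7: ref 4 -> HIT, frames=[4,1,5,3]
Step 8: ref 5 -> HIT, frames=[4,1,5,3]
Step 9: ref 5 -> HIT, frames=[4,1,5,3]
Step 10: ref 5 -> HIT, frames=[4,1,5,3]
Step 11: ref 3 -> HIT, frames=[4,1,5,3]
Step 12: ref 6 -> FAULT, evict 1, frames=[4,6,5,3]
At step 12: evicted page 1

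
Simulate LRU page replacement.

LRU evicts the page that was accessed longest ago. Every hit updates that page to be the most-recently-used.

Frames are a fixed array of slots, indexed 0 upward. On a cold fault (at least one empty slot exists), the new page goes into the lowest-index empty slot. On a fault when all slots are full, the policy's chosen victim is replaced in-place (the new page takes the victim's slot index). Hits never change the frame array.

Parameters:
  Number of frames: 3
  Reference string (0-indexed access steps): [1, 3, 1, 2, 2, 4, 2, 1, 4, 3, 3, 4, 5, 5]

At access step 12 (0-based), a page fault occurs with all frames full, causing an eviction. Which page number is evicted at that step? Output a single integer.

Step 0: ref 1 -> FAULT, frames=[1,-,-]
Step 1: ref 3 -> FAULT, frames=[1,3,-]
Step 2: ref 1 -> HIT, frames=[1,3,-]
Step 3: ref 2 -> FAULT, frames=[1,3,2]
Step 4: ref 2 -> HIT, frames=[1,3,2]
Step 5: ref 4 -> FAULT, evict 3, frames=[1,4,2]
Step 6: ref 2 -> HIT, frames=[1,4,2]
Step 7: ref 1 -> HIT, frames=[1,4,2]
Step 8: ref 4 -> HIT, frames=[1,4,2]
Step 9: ref 3 -> FAULT, evict 2, frames=[1,4,3]
Step 10: ref 3 -> HIT, frames=[1,4,3]
Step 11: ref 4 -> HIT, frames=[1,4,3]
Step 12: ref 5 -> FAULT, evict 1, frames=[5,4,3]
At step 12: evicted page 1

Answer: 1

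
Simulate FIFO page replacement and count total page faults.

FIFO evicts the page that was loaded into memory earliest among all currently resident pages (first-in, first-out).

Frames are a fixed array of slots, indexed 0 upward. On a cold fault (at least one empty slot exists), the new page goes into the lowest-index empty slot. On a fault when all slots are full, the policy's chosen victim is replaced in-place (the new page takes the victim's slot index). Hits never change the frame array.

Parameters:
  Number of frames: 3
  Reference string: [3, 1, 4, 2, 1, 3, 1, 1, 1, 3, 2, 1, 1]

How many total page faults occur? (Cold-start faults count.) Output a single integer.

Answer: 6

Derivation:
Step 0: ref 3 → FAULT, frames=[3,-,-]
Step 1: ref 1 → FAULT, frames=[3,1,-]
Step 2: ref 4 → FAULT, frames=[3,1,4]
Step 3: ref 2 → FAULT (evict 3), frames=[2,1,4]
Step 4: ref 1 → HIT, frames=[2,1,4]
Step 5: ref 3 → FAULT (evict 1), frames=[2,3,4]
Step 6: ref 1 → FAULT (evict 4), frames=[2,3,1]
Step 7: ref 1 → HIT, frames=[2,3,1]
Step 8: ref 1 → HIT, frames=[2,3,1]
Step 9: ref 3 → HIT, frames=[2,3,1]
Step 10: ref 2 → HIT, frames=[2,3,1]
Step 11: ref 1 → HIT, frames=[2,3,1]
Step 12: ref 1 → HIT, frames=[2,3,1]
Total faults: 6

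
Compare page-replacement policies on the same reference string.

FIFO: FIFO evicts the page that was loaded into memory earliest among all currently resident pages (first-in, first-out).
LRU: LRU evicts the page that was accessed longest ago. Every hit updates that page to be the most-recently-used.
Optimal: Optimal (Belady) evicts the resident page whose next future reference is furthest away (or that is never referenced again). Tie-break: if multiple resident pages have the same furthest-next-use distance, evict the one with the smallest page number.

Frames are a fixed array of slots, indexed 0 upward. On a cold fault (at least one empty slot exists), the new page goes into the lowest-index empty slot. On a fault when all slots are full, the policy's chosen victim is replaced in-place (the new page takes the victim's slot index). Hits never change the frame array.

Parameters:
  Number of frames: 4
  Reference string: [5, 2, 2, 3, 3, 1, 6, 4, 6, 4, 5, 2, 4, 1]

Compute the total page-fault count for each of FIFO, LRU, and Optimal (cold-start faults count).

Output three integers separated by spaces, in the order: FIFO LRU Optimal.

--- FIFO ---
  step 0: ref 5 -> FAULT, frames=[5,-,-,-] (faults so far: 1)
  step 1: ref 2 -> FAULT, frames=[5,2,-,-] (faults so far: 2)
  step 2: ref 2 -> HIT, frames=[5,2,-,-] (faults so far: 2)
  step 3: ref 3 -> FAULT, frames=[5,2,3,-] (faults so far: 3)
  step 4: ref 3 -> HIT, frames=[5,2,3,-] (faults so far: 3)
  step 5: ref 1 -> FAULT, frames=[5,2,3,1] (faults so far: 4)
  step 6: ref 6 -> FAULT, evict 5, frames=[6,2,3,1] (faults so far: 5)
  step 7: ref 4 -> FAULT, evict 2, frames=[6,4,3,1] (faults so far: 6)
  step 8: ref 6 -> HIT, frames=[6,4,3,1] (faults so far: 6)
  step 9: ref 4 -> HIT, frames=[6,4,3,1] (faults so far: 6)
  step 10: ref 5 -> FAULT, evict 3, frames=[6,4,5,1] (faults so far: 7)
  step 11: ref 2 -> FAULT, evict 1, frames=[6,4,5,2] (faults so far: 8)
  step 12: ref 4 -> HIT, frames=[6,4,5,2] (faults so far: 8)
  step 13: ref 1 -> FAULT, evict 6, frames=[1,4,5,2] (faults so far: 9)
  FIFO total faults: 9
--- LRU ---
  step 0: ref 5 -> FAULT, frames=[5,-,-,-] (faults so far: 1)
  step 1: ref 2 -> FAULT, frames=[5,2,-,-] (faults so far: 2)
  step 2: ref 2 -> HIT, frames=[5,2,-,-] (faults so far: 2)
  step 3: ref 3 -> FAULT, frames=[5,2,3,-] (faults so far: 3)
  step 4: ref 3 -> HIT, frames=[5,2,3,-] (faults so far: 3)
  step 5: ref 1 -> FAULT, frames=[5,2,3,1] (faults so far: 4)
  step 6: ref 6 -> FAULT, evict 5, frames=[6,2,3,1] (faults so far: 5)
  step 7: ref 4 -> FAULT, evict 2, frames=[6,4,3,1] (faults so far: 6)
  step 8: ref 6 -> HIT, frames=[6,4,3,1] (faults so far: 6)
  step 9: ref 4 -> HIT, frames=[6,4,3,1] (faults so far: 6)
  step 10: ref 5 -> FAULT, evict 3, frames=[6,4,5,1] (faults so far: 7)
  step 11: ref 2 -> FAULT, evict 1, frames=[6,4,5,2] (faults so far: 8)
  step 12: ref 4 -> HIT, frames=[6,4,5,2] (faults so far: 8)
  step 13: ref 1 -> FAULT, evict 6, frames=[1,4,5,2] (faults so far: 9)
  LRU total faults: 9
--- Optimal ---
  step 0: ref 5 -> FAULT, frames=[5,-,-,-] (faults so far: 1)
  step 1: ref 2 -> FAULT, frames=[5,2,-,-] (faults so far: 2)
  step 2: ref 2 -> HIT, frames=[5,2,-,-] (faults so far: 2)
  step 3: ref 3 -> FAULT, frames=[5,2,3,-] (faults so far: 3)
  step 4: ref 3 -> HIT, frames=[5,2,3,-] (faults so far: 3)
  step 5: ref 1 -> FAULT, frames=[5,2,3,1] (faults so far: 4)
  step 6: ref 6 -> FAULT, evict 3, frames=[5,2,6,1] (faults so far: 5)
  step 7: ref 4 -> FAULT, evict 1, frames=[5,2,6,4] (faults so far: 6)
  step 8: ref 6 -> HIT, frames=[5,2,6,4] (faults so far: 6)
  step 9: ref 4 -> HIT, frames=[5,2,6,4] (faults so far: 6)
  step 10: ref 5 -> HIT, frames=[5,2,6,4] (faults so far: 6)
  step 11: ref 2 -> HIT, frames=[5,2,6,4] (faults so far: 6)
  step 12: ref 4 -> HIT, frames=[5,2,6,4] (faults so far: 6)
  step 13: ref 1 -> FAULT, evict 2, frames=[5,1,6,4] (faults so far: 7)
  Optimal total faults: 7

Answer: 9 9 7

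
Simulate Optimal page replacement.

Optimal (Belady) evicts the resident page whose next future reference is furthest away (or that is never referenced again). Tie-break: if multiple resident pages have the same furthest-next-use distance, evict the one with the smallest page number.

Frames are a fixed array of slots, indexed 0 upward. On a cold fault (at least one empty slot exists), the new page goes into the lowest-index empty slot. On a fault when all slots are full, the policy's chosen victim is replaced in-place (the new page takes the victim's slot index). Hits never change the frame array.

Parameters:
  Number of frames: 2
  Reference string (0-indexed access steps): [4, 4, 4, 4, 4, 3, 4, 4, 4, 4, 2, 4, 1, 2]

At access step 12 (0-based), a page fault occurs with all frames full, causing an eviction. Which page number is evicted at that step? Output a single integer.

Step 0: ref 4 -> FAULT, frames=[4,-]
Step 1: ref 4 -> HIT, frames=[4,-]
Step 2: ref 4 -> HIT, frames=[4,-]
Step 3: ref 4 -> HIT, frames=[4,-]
Step 4: ref 4 -> HIT, frames=[4,-]
Step 5: ref 3 -> FAULT, frames=[4,3]
Step 6: ref 4 -> HIT, frames=[4,3]
Step 7: ref 4 -> HIT, frames=[4,3]
Step 8: ref 4 -> HIT, frames=[4,3]
Step 9: ref 4 -> HIT, frames=[4,3]
Step 10: ref 2 -> FAULT, evict 3, frames=[4,2]
Step 11: ref 4 -> HIT, frames=[4,2]
Step 12: ref 1 -> FAULT, evict 4, frames=[1,2]
At step 12: evicted page 4

Answer: 4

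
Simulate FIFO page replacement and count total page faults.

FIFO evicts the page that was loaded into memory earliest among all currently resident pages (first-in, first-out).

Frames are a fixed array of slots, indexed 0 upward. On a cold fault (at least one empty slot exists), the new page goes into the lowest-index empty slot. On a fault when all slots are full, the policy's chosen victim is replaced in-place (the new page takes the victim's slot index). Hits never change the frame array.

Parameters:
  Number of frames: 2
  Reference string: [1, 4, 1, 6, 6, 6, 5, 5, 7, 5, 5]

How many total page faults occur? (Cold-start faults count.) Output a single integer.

Step 0: ref 1 → FAULT, frames=[1,-]
Step 1: ref 4 → FAULT, frames=[1,4]
Step 2: ref 1 → HIT, frames=[1,4]
Step 3: ref 6 → FAULT (evict 1), frames=[6,4]
Step 4: ref 6 → HIT, frames=[6,4]
Step 5: ref 6 → HIT, frames=[6,4]
Step 6: ref 5 → FAULT (evict 4), frames=[6,5]
Step 7: ref 5 → HIT, frames=[6,5]
Step 8: ref 7 → FAULT (evict 6), frames=[7,5]
Step 9: ref 5 → HIT, frames=[7,5]
Step 10: ref 5 → HIT, frames=[7,5]
Total faults: 5

Answer: 5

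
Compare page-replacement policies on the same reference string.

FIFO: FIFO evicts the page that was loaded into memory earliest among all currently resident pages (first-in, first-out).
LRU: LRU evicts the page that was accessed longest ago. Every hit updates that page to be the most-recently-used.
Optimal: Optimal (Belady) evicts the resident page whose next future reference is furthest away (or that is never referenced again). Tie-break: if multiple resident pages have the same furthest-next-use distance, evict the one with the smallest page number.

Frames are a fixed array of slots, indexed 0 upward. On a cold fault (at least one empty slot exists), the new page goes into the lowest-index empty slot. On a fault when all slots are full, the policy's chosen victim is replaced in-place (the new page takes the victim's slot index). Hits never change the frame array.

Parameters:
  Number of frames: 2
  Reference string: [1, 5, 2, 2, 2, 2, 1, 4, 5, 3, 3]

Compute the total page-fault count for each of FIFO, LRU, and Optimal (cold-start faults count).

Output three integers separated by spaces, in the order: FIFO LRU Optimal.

--- FIFO ---
  step 0: ref 1 -> FAULT, frames=[1,-] (faults so far: 1)
  step 1: ref 5 -> FAULT, frames=[1,5] (faults so far: 2)
  step 2: ref 2 -> FAULT, evict 1, frames=[2,5] (faults so far: 3)
  step 3: ref 2 -> HIT, frames=[2,5] (faults so far: 3)
  step 4: ref 2 -> HIT, frames=[2,5] (faults so far: 3)
  step 5: ref 2 -> HIT, frames=[2,5] (faults so far: 3)
  step 6: ref 1 -> FAULT, evict 5, frames=[2,1] (faults so far: 4)
  step 7: ref 4 -> FAULT, evict 2, frames=[4,1] (faults so far: 5)
  step 8: ref 5 -> FAULT, evict 1, frames=[4,5] (faults so far: 6)
  step 9: ref 3 -> FAULT, evict 4, frames=[3,5] (faults so far: 7)
  step 10: ref 3 -> HIT, frames=[3,5] (faults so far: 7)
  FIFO total faults: 7
--- LRU ---
  step 0: ref 1 -> FAULT, frames=[1,-] (faults so far: 1)
  step 1: ref 5 -> FAULT, frames=[1,5] (faults so far: 2)
  step 2: ref 2 -> FAULT, evict 1, frames=[2,5] (faults so far: 3)
  step 3: ref 2 -> HIT, frames=[2,5] (faults so far: 3)
  step 4: ref 2 -> HIT, frames=[2,5] (faults so far: 3)
  step 5: ref 2 -> HIT, frames=[2,5] (faults so far: 3)
  step 6: ref 1 -> FAULT, evict 5, frames=[2,1] (faults so far: 4)
  step 7: ref 4 -> FAULT, evict 2, frames=[4,1] (faults so far: 5)
  step 8: ref 5 -> FAULT, evict 1, frames=[4,5] (faults so far: 6)
  step 9: ref 3 -> FAULT, evict 4, frames=[3,5] (faults so far: 7)
  step 10: ref 3 -> HIT, frames=[3,5] (faults so far: 7)
  LRU total faults: 7
--- Optimal ---
  step 0: ref 1 -> FAULT, frames=[1,-] (faults so far: 1)
  step 1: ref 5 -> FAULT, frames=[1,5] (faults so far: 2)
  step 2: ref 2 -> FAULT, evict 5, frames=[1,2] (faults so far: 3)
  step 3: ref 2 -> HIT, frames=[1,2] (faults so far: 3)
  step 4: ref 2 -> HIT, frames=[1,2] (faults so far: 3)
  step 5: ref 2 -> HIT, frames=[1,2] (faults so far: 3)
  step 6: ref 1 -> HIT, frames=[1,2] (faults so far: 3)
  step 7: ref 4 -> FAULT, evict 1, frames=[4,2] (faults so far: 4)
  step 8: ref 5 -> FAULT, evict 2, frames=[4,5] (faults so far: 5)
  step 9: ref 3 -> FAULT, evict 4, frames=[3,5] (faults so far: 6)
  step 10: ref 3 -> HIT, frames=[3,5] (faults so far: 6)
  Optimal total faults: 6

Answer: 7 7 6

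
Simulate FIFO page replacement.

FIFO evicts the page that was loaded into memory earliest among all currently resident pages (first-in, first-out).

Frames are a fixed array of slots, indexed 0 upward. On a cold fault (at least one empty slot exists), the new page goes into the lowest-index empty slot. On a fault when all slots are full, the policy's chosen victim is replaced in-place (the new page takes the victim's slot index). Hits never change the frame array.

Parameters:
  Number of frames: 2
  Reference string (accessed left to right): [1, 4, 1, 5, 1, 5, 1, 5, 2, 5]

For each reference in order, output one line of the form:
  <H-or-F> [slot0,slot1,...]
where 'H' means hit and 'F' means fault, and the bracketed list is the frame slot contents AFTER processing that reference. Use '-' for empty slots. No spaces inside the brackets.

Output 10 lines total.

F [1,-]
F [1,4]
H [1,4]
F [5,4]
F [5,1]
H [5,1]
H [5,1]
H [5,1]
F [2,1]
F [2,5]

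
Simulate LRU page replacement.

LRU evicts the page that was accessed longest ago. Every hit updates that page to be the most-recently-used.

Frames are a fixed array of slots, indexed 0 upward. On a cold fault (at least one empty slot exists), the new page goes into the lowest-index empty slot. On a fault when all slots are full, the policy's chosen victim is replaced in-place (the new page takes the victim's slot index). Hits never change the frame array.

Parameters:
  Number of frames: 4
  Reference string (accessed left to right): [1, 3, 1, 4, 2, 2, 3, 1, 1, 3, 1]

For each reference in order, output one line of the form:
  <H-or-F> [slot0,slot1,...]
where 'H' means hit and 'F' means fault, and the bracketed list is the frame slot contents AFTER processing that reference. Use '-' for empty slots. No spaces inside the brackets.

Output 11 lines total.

F [1,-,-,-]
F [1,3,-,-]
H [1,3,-,-]
F [1,3,4,-]
F [1,3,4,2]
H [1,3,4,2]
H [1,3,4,2]
H [1,3,4,2]
H [1,3,4,2]
H [1,3,4,2]
H [1,3,4,2]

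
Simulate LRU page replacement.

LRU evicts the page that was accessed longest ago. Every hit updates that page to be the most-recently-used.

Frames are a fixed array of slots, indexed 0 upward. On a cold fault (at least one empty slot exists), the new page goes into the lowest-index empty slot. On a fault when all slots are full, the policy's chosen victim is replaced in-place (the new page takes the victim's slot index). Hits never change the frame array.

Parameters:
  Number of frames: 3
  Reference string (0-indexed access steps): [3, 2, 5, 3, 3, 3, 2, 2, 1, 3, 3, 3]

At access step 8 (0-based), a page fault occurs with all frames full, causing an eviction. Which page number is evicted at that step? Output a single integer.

Answer: 5

Derivation:
Step 0: ref 3 -> FAULT, frames=[3,-,-]
Step 1: ref 2 -> FAULT, frames=[3,2,-]
Step 2: ref 5 -> FAULT, frames=[3,2,5]
Step 3: ref 3 -> HIT, frames=[3,2,5]
Step 4: ref 3 -> HIT, frames=[3,2,5]
Step 5: ref 3 -> HIT, frames=[3,2,5]
Step 6: ref 2 -> HIT, frames=[3,2,5]
Step 7: ref 2 -> HIT, frames=[3,2,5]
Step 8: ref 1 -> FAULT, evict 5, frames=[3,2,1]
At step 8: evicted page 5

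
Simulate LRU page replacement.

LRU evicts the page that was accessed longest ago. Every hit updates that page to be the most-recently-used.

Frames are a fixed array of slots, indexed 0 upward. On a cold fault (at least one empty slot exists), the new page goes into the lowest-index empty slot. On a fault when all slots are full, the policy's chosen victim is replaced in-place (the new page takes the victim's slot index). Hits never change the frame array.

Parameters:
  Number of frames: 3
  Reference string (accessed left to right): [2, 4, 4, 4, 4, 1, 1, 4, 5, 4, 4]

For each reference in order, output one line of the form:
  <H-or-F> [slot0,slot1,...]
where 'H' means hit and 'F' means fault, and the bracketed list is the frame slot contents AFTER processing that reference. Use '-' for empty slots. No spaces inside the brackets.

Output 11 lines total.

F [2,-,-]
F [2,4,-]
H [2,4,-]
H [2,4,-]
H [2,4,-]
F [2,4,1]
H [2,4,1]
H [2,4,1]
F [5,4,1]
H [5,4,1]
H [5,4,1]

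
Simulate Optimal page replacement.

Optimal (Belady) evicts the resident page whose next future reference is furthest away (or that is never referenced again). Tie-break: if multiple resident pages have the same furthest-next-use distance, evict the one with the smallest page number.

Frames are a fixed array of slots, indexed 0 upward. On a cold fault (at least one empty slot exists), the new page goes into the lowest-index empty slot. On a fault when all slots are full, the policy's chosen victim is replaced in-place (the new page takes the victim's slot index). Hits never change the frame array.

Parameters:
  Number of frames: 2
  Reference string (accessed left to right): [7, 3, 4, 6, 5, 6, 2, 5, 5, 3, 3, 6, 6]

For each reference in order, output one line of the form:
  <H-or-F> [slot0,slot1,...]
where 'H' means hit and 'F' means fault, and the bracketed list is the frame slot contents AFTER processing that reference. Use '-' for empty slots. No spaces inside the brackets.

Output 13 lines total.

F [7,-]
F [7,3]
F [4,3]
F [6,3]
F [6,5]
H [6,5]
F [2,5]
H [2,5]
H [2,5]
F [3,5]
H [3,5]
F [6,5]
H [6,5]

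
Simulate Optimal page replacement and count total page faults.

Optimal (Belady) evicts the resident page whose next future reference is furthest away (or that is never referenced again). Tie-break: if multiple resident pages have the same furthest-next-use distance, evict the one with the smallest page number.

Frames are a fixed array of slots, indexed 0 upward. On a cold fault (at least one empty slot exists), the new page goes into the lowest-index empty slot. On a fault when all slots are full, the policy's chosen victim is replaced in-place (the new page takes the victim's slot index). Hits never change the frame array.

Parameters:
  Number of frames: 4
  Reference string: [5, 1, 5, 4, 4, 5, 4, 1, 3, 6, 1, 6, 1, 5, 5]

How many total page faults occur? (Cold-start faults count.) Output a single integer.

Step 0: ref 5 → FAULT, frames=[5,-,-,-]
Step 1: ref 1 → FAULT, frames=[5,1,-,-]
Step 2: ref 5 → HIT, frames=[5,1,-,-]
Step 3: ref 4 → FAULT, frames=[5,1,4,-]
Step 4: ref 4 → HIT, frames=[5,1,4,-]
Step 5: ref 5 → HIT, frames=[5,1,4,-]
Step 6: ref 4 → HIT, frames=[5,1,4,-]
Step 7: ref 1 → HIT, frames=[5,1,4,-]
Step 8: ref 3 → FAULT, frames=[5,1,4,3]
Step 9: ref 6 → FAULT (evict 3), frames=[5,1,4,6]
Step 10: ref 1 → HIT, frames=[5,1,4,6]
Step 11: ref 6 → HIT, frames=[5,1,4,6]
Step 12: ref 1 → HIT, frames=[5,1,4,6]
Step 13: ref 5 → HIT, frames=[5,1,4,6]
Step 14: ref 5 → HIT, frames=[5,1,4,6]
Total faults: 5

Answer: 5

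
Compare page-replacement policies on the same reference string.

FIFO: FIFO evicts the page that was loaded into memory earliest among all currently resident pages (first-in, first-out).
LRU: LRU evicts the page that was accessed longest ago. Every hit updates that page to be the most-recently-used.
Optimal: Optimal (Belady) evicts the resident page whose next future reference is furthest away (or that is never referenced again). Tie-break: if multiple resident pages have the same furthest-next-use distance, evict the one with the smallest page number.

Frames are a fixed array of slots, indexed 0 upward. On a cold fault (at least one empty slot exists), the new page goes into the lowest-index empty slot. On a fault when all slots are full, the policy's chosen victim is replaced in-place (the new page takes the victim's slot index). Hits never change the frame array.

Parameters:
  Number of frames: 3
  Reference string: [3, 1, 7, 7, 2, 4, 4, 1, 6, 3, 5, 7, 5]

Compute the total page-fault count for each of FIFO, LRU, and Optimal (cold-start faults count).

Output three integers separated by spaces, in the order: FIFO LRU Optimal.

Answer: 10 10 8

Derivation:
--- FIFO ---
  step 0: ref 3 -> FAULT, frames=[3,-,-] (faults so far: 1)
  step 1: ref 1 -> FAULT, frames=[3,1,-] (faults so far: 2)
  step 2: ref 7 -> FAULT, frames=[3,1,7] (faults so far: 3)
  step 3: ref 7 -> HIT, frames=[3,1,7] (faults so far: 3)
  step 4: ref 2 -> FAULT, evict 3, frames=[2,1,7] (faults so far: 4)
  step 5: ref 4 -> FAULT, evict 1, frames=[2,4,7] (faults so far: 5)
  step 6: ref 4 -> HIT, frames=[2,4,7] (faults so far: 5)
  step 7: ref 1 -> FAULT, evict 7, frames=[2,4,1] (faults so far: 6)
  step 8: ref 6 -> FAULT, evict 2, frames=[6,4,1] (faults so far: 7)
  step 9: ref 3 -> FAULT, evict 4, frames=[6,3,1] (faults so far: 8)
  step 10: ref 5 -> FAULT, evict 1, frames=[6,3,5] (faults so far: 9)
  step 11: ref 7 -> FAULT, evict 6, frames=[7,3,5] (faults so far: 10)
  step 12: ref 5 -> HIT, frames=[7,3,5] (faults so far: 10)
  FIFO total faults: 10
--- LRU ---
  step 0: ref 3 -> FAULT, frames=[3,-,-] (faults so far: 1)
  step 1: ref 1 -> FAULT, frames=[3,1,-] (faults so far: 2)
  step 2: ref 7 -> FAULT, frames=[3,1,7] (faults so far: 3)
  step 3: ref 7 -> HIT, frames=[3,1,7] (faults so far: 3)
  step 4: ref 2 -> FAULT, evict 3, frames=[2,1,7] (faults so far: 4)
  step 5: ref 4 -> FAULT, evict 1, frames=[2,4,7] (faults so far: 5)
  step 6: ref 4 -> HIT, frames=[2,4,7] (faults so far: 5)
  step 7: ref 1 -> FAULT, evict 7, frames=[2,4,1] (faults so far: 6)
  step 8: ref 6 -> FAULT, evict 2, frames=[6,4,1] (faults so far: 7)
  step 9: ref 3 -> FAULT, evict 4, frames=[6,3,1] (faults so far: 8)
  step 10: ref 5 -> FAULT, evict 1, frames=[6,3,5] (faults so far: 9)
  step 11: ref 7 -> FAULT, evict 6, frames=[7,3,5] (faults so far: 10)
  step 12: ref 5 -> HIT, frames=[7,3,5] (faults so far: 10)
  LRU total faults: 10
--- Optimal ---
  step 0: ref 3 -> FAULT, frames=[3,-,-] (faults so far: 1)
  step 1: ref 1 -> FAULT, frames=[3,1,-] (faults so far: 2)
  step 2: ref 7 -> FAULT, frames=[3,1,7] (faults so far: 3)
  step 3: ref 7 -> HIT, frames=[3,1,7] (faults so far: 3)
  step 4: ref 2 -> FAULT, evict 7, frames=[3,1,2] (faults so far: 4)
  step 5: ref 4 -> FAULT, evict 2, frames=[3,1,4] (faults so far: 5)
  step 6: ref 4 -> HIT, frames=[3,1,4] (faults so far: 5)
  step 7: ref 1 -> HIT, frames=[3,1,4] (faults so far: 5)
  step 8: ref 6 -> FAULT, evict 1, frames=[3,6,4] (faults so far: 6)
  step 9: ref 3 -> HIT, frames=[3,6,4] (faults so far: 6)
  step 10: ref 5 -> FAULT, evict 3, frames=[5,6,4] (faults so far: 7)
  step 11: ref 7 -> FAULT, evict 4, frames=[5,6,7] (faults so far: 8)
  step 12: ref 5 -> HIT, frames=[5,6,7] (faults so far: 8)
  Optimal total faults: 8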